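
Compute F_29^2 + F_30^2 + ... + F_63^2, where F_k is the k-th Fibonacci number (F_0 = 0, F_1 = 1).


There is a standard identity sum_{k=0}^{N} F_k^2 = F_N * F_{N+1} (proved inductively from the telescoping relation F_k^2 = F_k F_{k+1} - F_{k-1} F_k). Then
sum_{k=29}^{63} F_k^2 = F_63 F_64 - F_28 F_29.
Computing: F_63 = 6557470319842, F_64 = 10610209857723, F_28 = 317811, F_29 = 514229.
Sum = 6557470319842 * 10610209857723 - 317811 * 514229 = 69576136229313418696207047.

69576136229313418696207047


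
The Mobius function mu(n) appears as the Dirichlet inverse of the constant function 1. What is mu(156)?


156 has a squared prime factor, so mu(156) = 0.
Factorization reveals a repeated prime.

0


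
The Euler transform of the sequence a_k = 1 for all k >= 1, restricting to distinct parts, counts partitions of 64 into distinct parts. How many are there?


Partitions of 64 into distinct parts can be computed via generating function.
Product (1+x)(1+x^2)(1+x^3)...
The coefficient of x^64 = 16444

16444


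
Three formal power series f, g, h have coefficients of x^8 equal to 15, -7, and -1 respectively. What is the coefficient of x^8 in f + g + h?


Series addition is componentwise:
15 + -7 + -1
= 7

7


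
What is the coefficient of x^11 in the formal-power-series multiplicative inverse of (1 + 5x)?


The inverse is 1/(1 + 5x). Apply the geometric identity 1/(1 - y) = sum_{k>=0} y^k with y = -5x:
1/(1 + 5x) = sum_{k>=0} (-5)^k x^k.
So the coefficient of x^11 is (-5)^11 = -48828125.

-48828125


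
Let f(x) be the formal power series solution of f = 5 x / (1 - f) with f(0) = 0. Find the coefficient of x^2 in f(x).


Apply Lagrange inversion: f = 5 x * phi(f) with phi(t) = 1/(1 - t), so
[x^n] f = 5^n * (1/n) [t^(n-1)] phi(t)^n = 5^n * (1/n) [t^(n-1)] (1 - t)^(-n) = 5^n * (1/n) C(2n - 2, n - 1) = 5^n * C_{n-1}.
For n = 2: C_1 = C(2, 1) / 2 = 2/2 = 1.
With the 5^2 = 25 factor, the coefficient is 25 * 1 = 25.

25


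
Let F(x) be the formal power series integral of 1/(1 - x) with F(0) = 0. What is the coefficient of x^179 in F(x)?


1/(1 - x) = sum_{k>=0} x^k. Integrating termwise and using F(0) = 0 gives
F(x) = sum_{k>=0} x^(k+1) / (k+1) = sum_{m>=1} x^m / m = -ln(1 - x).
So the coefficient of x^179 is 1/179 = 1/179.

1/179


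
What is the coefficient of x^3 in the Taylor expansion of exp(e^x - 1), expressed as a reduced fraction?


exp(e^x - 1) = sum_{k>=0} Bell_k x^k / k!, where Bell_k is the k-th Bell number.
So the coefficient of x^3 is Bell_3 / 3!.
Computing: Bell_3 = 5 and 3! = 6, giving
5/6 = 5/6.

5/6


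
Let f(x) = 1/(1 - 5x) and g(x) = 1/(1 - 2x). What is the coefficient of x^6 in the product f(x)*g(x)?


The coefficient of x^n in f*g is the Cauchy product: sum_{k=0}^{n} a^k * b^(n-k).
With a=5, b=2, n=6:
sum_{k=0}^{6} 5^k * 2^(6-k)
= 25999

25999


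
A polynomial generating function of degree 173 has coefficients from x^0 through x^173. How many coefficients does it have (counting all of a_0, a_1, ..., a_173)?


A polynomial of degree 173 takes the form a_0 + a_1 x + ... + a_173 x^173.
The number of coefficients is 173 + 1 = 174.

174


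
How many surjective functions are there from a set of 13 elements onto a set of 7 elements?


By inclusion-exclusion on which target elements are missed, the number of surjections from an n-set onto a k-set is
surj(n, k) = sum_{j=0}^{k} (-1)^j C(k, j) (k - j)^n.
Equivalently surj(n, k) = k! * S(n, k), where S(n, k) is the Stirling number of the second kind.
For n = 13, k = 7:
S(13, 7) = 5715424, so
surj = 7! * 5715424 = 5040 * 5715424 = 28805736960.

28805736960


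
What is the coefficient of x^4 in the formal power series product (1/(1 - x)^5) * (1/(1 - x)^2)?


Combine the factors: (1/(1 - x)^5) * (1/(1 - x)^2) = 1/(1 - x)^7.
Then use 1/(1 - x)^r = sum_{k>=0} C(k + r - 1, r - 1) x^k with r = 7 and k = 4:
C(10, 6) = 210.

210


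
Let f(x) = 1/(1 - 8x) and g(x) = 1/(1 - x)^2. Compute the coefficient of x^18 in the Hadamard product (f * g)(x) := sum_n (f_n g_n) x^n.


f has coefficients f_k = 8^k. For g = 1/(1 - x)^2 the coefficient is g_k = C(k + 1, 1) = k + 1. The Hadamard coefficient is (f * g)_k = 8^k * (k + 1).
For k = 18: 8^18 * 19 = 18014398509481984 * 19 = 342273571680157696.

342273571680157696


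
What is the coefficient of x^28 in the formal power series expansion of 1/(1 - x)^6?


The negative binomial / multiset identity is
1/(1 - x)^r = sum_{k>=0} C(k + r - 1, r - 1) x^k.
Here r = 6 and k = 28, so the coefficient is
C(28 + 5, 5) = C(33, 5)
= 237336

237336


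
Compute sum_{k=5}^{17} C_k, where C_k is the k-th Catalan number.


C_5 through C_17: 42, 132, 429, 1430, 4862, 16796, 58786, 208012, 742900, 2674440, 9694845, 35357670, 129644790
Sum = 42 + 132 + 429 + 1430 + 4862 + 16796 + 58786 + 208012 + 742900 + 2674440 + 9694845 + 35357670 + 129644790
= 178405134

178405134


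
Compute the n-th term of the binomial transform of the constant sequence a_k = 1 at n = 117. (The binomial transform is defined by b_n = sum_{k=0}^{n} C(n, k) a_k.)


With a_k = 1 for all k, b_n = sum_{k=0}^{n} C(n, k) = 2^n by the binomial theorem.
For n = 117: 2^117 = 166153499473114484112975882535043072.

166153499473114484112975882535043072


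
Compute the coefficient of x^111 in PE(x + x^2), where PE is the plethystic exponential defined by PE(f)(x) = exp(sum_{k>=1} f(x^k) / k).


With f(x) = x + x^2, the exponent is sum_{k>=1} (x^k + x^(2k)) / k = -ln(1 - x) - ln(1 - x^2). Exponentiating:
PE(x + x^2) = 1 / ((1 - x)(1 - x^2)).
This is the generating function for partitions of n into parts of size 1 or 2. The number of 2's can be any j in 0..55, and the rest are 1's, so
[x^111] = floor(111/2) + 1 = 56.

56


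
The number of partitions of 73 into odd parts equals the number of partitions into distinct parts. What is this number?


Computing partitions of 73 into odd parts (1, 3, 5, ...):
Using the generating function prod_{k>=0} 1/(1-x^(2k+1)),
the count is 40026

40026


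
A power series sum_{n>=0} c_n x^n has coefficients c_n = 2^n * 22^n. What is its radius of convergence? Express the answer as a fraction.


By the root test (Cauchy-Hadamard), the radius is R = 1 / limsup_n |c_n|^(1/n).
Here |c_n|^(1/n) = (2^n * 22^n)^(1/n) = 2 * 22 = 44 for all n.
So R = 1/44 = 1/44.

1/44


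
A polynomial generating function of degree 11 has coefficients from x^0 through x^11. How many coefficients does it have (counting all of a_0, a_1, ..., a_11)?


A polynomial of degree 11 takes the form a_0 + a_1 x + ... + a_11 x^11.
The number of coefficients is 11 + 1 = 12.

12


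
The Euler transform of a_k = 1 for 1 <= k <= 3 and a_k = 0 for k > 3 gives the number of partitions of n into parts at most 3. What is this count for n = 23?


Partitions of 23 into parts at most 3:
Using generating function (1-x)^(-1)(1-x^2)^(-1)(1-x^3)^(-1),
the coefficient of x^23 = 56

56


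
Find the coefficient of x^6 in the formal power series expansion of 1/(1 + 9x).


Write 1/(1 + c x) = 1/(1 - (-c) x) and apply the geometric-series identity
1/(1 - y) = sum_{k>=0} y^k to get 1/(1 + c x) = sum_{k>=0} (-c)^k x^k.
So the coefficient of x^k is (-c)^k = (-1)^k * c^k.
Here c = 9 and k = 6:
(-9)^6 = 1 * 531441 = 531441

531441


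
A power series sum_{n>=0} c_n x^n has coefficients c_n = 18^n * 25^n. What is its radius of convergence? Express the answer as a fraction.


By the root test (Cauchy-Hadamard), the radius is R = 1 / limsup_n |c_n|^(1/n).
Here |c_n|^(1/n) = (18^n * 25^n)^(1/n) = 18 * 25 = 450 for all n.
So R = 1/450 = 1/450.

1/450


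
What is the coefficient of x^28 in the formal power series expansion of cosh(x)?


The Maclaurin series is cosh(t) = sum_{m>=0} t^(2m) / (2m)!, so substituting t = x, only even powers of x are nonzero, with coefficient of x^(2m) equal to 1 / (2m)!.
For x^28 the coefficient is 1/28! = 1/304888344611713860501504000000 = 1/304888344611713860501504000000.

1/304888344611713860501504000000


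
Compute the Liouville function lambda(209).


The Liouville function is lambda(k) = (-1)^Omega(k), where Omega(k) counts the prime factors of k with multiplicity.
Factoring: 209 = 11 * 19, so Omega(209) = 2.
lambda(209) = (-1)^2 = 1.

1


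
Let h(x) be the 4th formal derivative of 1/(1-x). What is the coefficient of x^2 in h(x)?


Differentiating 4 times: d^4/dx^4 [1/(1-x)] = 4!/(1-x)^5.
The expansion 1/(1-x)^5 = sum_{k>=0} C(k+4, 4) x^k, so the coefficient of x^n in 4!/(1-x)^5 is 4! * C(n+4, 4).
For n = 2: 24 * C(6, 4) = 24 * 15 = 360

360


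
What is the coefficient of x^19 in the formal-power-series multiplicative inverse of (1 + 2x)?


The inverse is 1/(1 + 2x). Apply the geometric identity 1/(1 - y) = sum_{k>=0} y^k with y = -2x:
1/(1 + 2x) = sum_{k>=0} (-2)^k x^k.
So the coefficient of x^19 is (-2)^19 = -524288.

-524288


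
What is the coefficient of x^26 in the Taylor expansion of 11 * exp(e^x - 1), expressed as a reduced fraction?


exp(e^x - 1) = sum_{k>=0} Bell_k x^k / k!, where Bell_k is the k-th Bell number.
So the coefficient of x^26 is 11 * Bell_26 / 26!.
Computing: Bell_26 = 49631246523618756274 and 26! = 403291461126605635584000000, giving
11 * 49631246523618756274/403291461126605635584000000 = 1459742544812316361/1078319414777020416000000.

1459742544812316361/1078319414777020416000000


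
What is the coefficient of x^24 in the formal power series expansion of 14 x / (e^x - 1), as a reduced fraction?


The exponential generating function for Bernoulli numbers is
x / (e^x - 1) = sum_{k>=0} B_k x^k / k!.
So the coefficient of x^24 in 14 x / (e^x - 1) is 14 B_24 / 24!.
Computing: B_24 = -236364091/2730, 24! = 620448401733239439360000, giving
14 * -236364091/2730 / 620448401733239439360000 = -236364091/120987438337981690675200000.

-236364091/120987438337981690675200000


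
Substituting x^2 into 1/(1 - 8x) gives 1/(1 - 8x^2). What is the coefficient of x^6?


The coefficient of x^(2m) in 1/(1 - 8x^2) is 8^m.
With n = 6 = 2*3, the coefficient is 8^3 = 512.

512


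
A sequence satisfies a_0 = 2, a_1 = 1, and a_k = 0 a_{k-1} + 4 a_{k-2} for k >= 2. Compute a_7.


The characteristic equation is t^2 - 0 t - 4 = 0, with roots r_1 = 2 and r_2 = -2 (so c_1 = r_1 + r_2, c_2 = -r_1 r_2 as required).
One can use the closed form a_n = A r_1^n + B r_2^n, but direct iteration is more reliable:
a_0 = 2, a_1 = 1, a_2 = 8, a_3 = 4, a_4 = 32, a_5 = 16, a_6 = 128, a_7 = 64.
So a_7 = 64.

64


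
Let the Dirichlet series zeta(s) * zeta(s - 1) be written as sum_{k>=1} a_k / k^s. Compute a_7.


Convolution gives a_k = sum_{d | k} d * 1 = sum_{d | k} d = sigma(k), the sum of positive divisors of k.
For k = 7, the divisors are 1, 7, so
sigma(7) = 1 + 7 = 8.

8


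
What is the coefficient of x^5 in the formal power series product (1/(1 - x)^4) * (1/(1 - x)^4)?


Combine the factors: (1/(1 - x)^4) * (1/(1 - x)^4) = 1/(1 - x)^8.
Then use 1/(1 - x)^r = sum_{k>=0} C(k + r - 1, r - 1) x^k with r = 8 and k = 5:
C(12, 7) = 792.

792


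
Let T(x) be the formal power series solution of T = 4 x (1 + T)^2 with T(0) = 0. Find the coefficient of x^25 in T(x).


Apply the Lagrange inversion formula: if T = 4 x * phi(T) with phi(t) = (1 + t)^2, then [x^n] T = 4^n * (1/n) [t^(n-1)] phi(t)^n = 4^n * (1/n) [t^(n-1)] (1 + t)^(2n) = 4^n * (1/n) C(2n, n-1).
Using the identity C(2n, n-1) = C(2n, n) * n / (n+1), the unscaled factor equals C(2n, n) / (n+1) = C_n, the n-th Catalan number.
For n = 25: C_25 = C(50, 25) / 26 = 126410606437752/26 = 4861946401452.
With the 4^25 = 1125899906842624 factor, the coefficient is 1125899906842624 * 4861946401452 = 5474065000468637788089090048.

5474065000468637788089090048


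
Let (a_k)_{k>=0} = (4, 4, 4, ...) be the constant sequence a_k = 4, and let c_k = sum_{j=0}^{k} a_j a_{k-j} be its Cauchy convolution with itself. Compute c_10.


Since a_j = 4 for all j >= 0, the convolution sum becomes
c_k = sum_{j=0}^{k} 4 * 4 = 16 * (k + 1).
Equivalently, the generating function of (a_k) is 4/(1 - x) and its square is 16/(1 - x)^2 = sum_{k>=0} 16(k + 1) x^k.
For k = 10: 16 * 11 = 176.

176


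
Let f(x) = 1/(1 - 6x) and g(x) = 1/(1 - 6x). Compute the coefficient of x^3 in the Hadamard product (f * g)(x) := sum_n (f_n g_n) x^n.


f has coefficients f_k = 6^k and g has coefficients g_k = 6^k, so the Hadamard product has coefficient (f*g)_k = 6^k * 6^k = 36^k.
For k = 3: 36^3 = 46656.

46656


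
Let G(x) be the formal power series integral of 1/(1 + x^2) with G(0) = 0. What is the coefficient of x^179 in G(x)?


1/(1 + x^2) = sum_{j>=0} (-1)^j x^(2j). Integrating termwise with G(0) = 0:
G(x) = sum_{j>=0} (-1)^j x^(2j+1) / (2j+1) = arctan(x).
Only odd powers are nonzero. For x^179 write 179 = 2*89 + 1, giving
(-1)^89 / 179 = -1/179 = -1/179.

-1/179


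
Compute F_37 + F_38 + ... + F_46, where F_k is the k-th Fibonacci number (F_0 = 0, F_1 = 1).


Use the identity sum_{k=0}^{N} F_k = F_{N+2} - 1 (which follows from F_{k+2} - F_{k+1} = F_k). Then
sum_{k=37}^{46} F_k = (F_{48} - 1) - (F_{38} - 1) = F_{48} - F_{38}.
Computing: F_{48} = 4807526976, F_{38} = 39088169, so
Sum = 4807526976 - 39088169 = 4768438807.

4768438807


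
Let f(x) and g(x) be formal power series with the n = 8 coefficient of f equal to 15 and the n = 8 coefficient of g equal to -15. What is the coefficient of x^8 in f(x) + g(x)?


Addition of formal power series is termwise.
The coefficient of x^8 in f + g = 15 + -15
= 0

0


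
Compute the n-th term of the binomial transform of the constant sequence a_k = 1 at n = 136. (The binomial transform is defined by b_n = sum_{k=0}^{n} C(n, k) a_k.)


With a_k = 1 for all k, b_n = sum_{k=0}^{n} C(n, k) = 2^n by the binomial theorem.
For n = 136: 2^136 = 87112285931760246646623899502532662132736.

87112285931760246646623899502532662132736


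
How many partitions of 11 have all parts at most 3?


Using the generating function (1-x)^(-1)(1-x^2)^(-1)(1-x^3)^(-1),
the coefficient of x^11 counts these restricted partitions.
Result = 16

16


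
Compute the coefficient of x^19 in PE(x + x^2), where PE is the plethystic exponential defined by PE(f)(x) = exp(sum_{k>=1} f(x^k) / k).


With f(x) = x + x^2, the exponent is sum_{k>=1} (x^k + x^(2k)) / k = -ln(1 - x) - ln(1 - x^2). Exponentiating:
PE(x + x^2) = 1 / ((1 - x)(1 - x^2)).
This is the generating function for partitions of n into parts of size 1 or 2. The number of 2's can be any j in 0..9, and the rest are 1's, so
[x^19] = floor(19/2) + 1 = 10.

10


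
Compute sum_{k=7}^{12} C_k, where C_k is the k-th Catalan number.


C_7 through C_12: 429, 1430, 4862, 16796, 58786, 208012
Sum = 429 + 1430 + 4862 + 16796 + 58786 + 208012
= 290315

290315


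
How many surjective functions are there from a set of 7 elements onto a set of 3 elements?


By inclusion-exclusion on which target elements are missed, the number of surjections from an n-set onto a k-set is
surj(n, k) = sum_{j=0}^{k} (-1)^j C(k, j) (k - j)^n.
Equivalently surj(n, k) = k! * S(n, k), where S(n, k) is the Stirling number of the second kind.
For n = 7, k = 3:
S(7, 3) = 301, so
surj = 3! * 301 = 6 * 301 = 1806.

1806


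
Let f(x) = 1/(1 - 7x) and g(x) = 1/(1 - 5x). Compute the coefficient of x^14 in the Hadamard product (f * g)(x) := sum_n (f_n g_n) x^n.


f has coefficients f_k = 7^k and g has coefficients g_k = 5^k, so the Hadamard product has coefficient (f*g)_k = 7^k * 5^k = 35^k.
For k = 14: 35^14 = 4139545122369384765625.

4139545122369384765625


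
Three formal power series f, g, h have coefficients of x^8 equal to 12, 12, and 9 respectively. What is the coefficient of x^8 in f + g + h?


Series addition is componentwise:
12 + 12 + 9
= 33

33


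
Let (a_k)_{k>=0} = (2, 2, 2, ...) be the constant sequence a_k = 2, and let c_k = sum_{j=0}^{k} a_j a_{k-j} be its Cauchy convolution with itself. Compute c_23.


Since a_j = 2 for all j >= 0, the convolution sum becomes
c_k = sum_{j=0}^{k} 2 * 2 = 4 * (k + 1).
Equivalently, the generating function of (a_k) is 2/(1 - x) and its square is 4/(1 - x)^2 = sum_{k>=0} 4(k + 1) x^k.
For k = 23: 4 * 24 = 96.

96


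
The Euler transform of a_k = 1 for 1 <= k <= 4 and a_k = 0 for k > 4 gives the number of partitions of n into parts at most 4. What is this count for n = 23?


Partitions of 23 into parts at most 4:
Using generating function (1-x)^(-1)(1-x^2)^(-1)...(1-x^4)^(-1),
the coefficient of x^23 = 150

150


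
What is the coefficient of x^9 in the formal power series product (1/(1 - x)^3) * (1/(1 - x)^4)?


Combine the factors: (1/(1 - x)^3) * (1/(1 - x)^4) = 1/(1 - x)^7.
Then use 1/(1 - x)^r = sum_{k>=0} C(k + r - 1, r - 1) x^k with r = 7 and k = 9:
C(15, 6) = 5005.

5005


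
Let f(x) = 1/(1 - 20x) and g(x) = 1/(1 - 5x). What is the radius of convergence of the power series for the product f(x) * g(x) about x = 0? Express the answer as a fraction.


The radius of 1/(1 - 20x) is 1/20 (nearest singularity at x = 1/20), and the radius of 1/(1 - 5x) is 1/5.
The product f(x)*g(x) = 1/((1 - 20x)(1 - 5x)) has singularities at both 1/20 and 1/5, so its radius of convergence is the distance to the nearest one:
min(1/20, 1/5) = 1/20.

1/20


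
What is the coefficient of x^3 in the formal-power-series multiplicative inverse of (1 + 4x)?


The inverse is 1/(1 + 4x). Apply the geometric identity 1/(1 - y) = sum_{k>=0} y^k with y = -4x:
1/(1 + 4x) = sum_{k>=0} (-4)^k x^k.
So the coefficient of x^3 is (-4)^3 = -64.

-64


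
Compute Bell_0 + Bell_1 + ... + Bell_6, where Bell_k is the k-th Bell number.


Recall Bell_k counts set partitions of a k-set (with Bell_0 = 1 by convention).
Bell_0 through Bell_6: 1, 1, 2, 5, 15, 52, 203
Sum = 1 + 1 + 2 + 5 + 15 + 52 + 203 = 279.

279


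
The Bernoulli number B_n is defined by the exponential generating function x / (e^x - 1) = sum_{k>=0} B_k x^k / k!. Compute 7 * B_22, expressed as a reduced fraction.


Bernoulli numbers can also be computed recursively via B_0 = 1 and sum_{j=0}^{m} C(m+1, j) B_j = 0 for m >= 1. Odd-index Bernoulli numbers vanish for k >= 3.
Computing B_22 = 854513/138, so 7 * B_22 = 7 * 854513/138 = 5981591/138.

5981591/138


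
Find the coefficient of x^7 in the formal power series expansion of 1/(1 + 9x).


Write 1/(1 + c x) = 1/(1 - (-c) x) and apply the geometric-series identity
1/(1 - y) = sum_{k>=0} y^k to get 1/(1 + c x) = sum_{k>=0} (-c)^k x^k.
So the coefficient of x^k is (-c)^k = (-1)^k * c^k.
Here c = 9 and k = 7:
(-9)^7 = -1 * 4782969 = -4782969

-4782969


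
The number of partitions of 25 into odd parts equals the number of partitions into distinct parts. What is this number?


Computing partitions of 25 into odd parts (1, 3, 5, ...):
Using the generating function prod_{k>=0} 1/(1-x^(2k+1)),
the count is 142

142


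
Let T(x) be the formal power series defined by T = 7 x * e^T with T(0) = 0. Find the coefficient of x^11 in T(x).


Apply the Lagrange inversion formula: if T = 7 x * phi(T) with phi(t) = e^t, then
[x^n] T = 7^n * (1/n) [t^(n-1)] phi(t)^n = 7^n * (1/n) [t^(n-1)] e^(n t) = 7^n * (1/n) * n^(n-1) / (n-1)! = 7^n * n^(n-1) / n!.
When c = 1 this is the Cayley count of rooted labeled trees on n vertices, divided by n!.
For n = 11: 7^11 * 11^10 / 11! = 1977326743 * 25937424601/39916800 = 666061861144200059/518400.

666061861144200059/518400


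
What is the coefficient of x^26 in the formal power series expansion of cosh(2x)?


The Maclaurin series is cosh(t) = sum_{m>=0} t^(2m) / (2m)!, so substituting t = 2x, only even powers of x are nonzero, with coefficient of x^(2m) equal to 2^(2m) / (2m)!.
For x^26 the coefficient is 2^26/26! = 67108864/403291461126605635584000000 = 8/48076088562799171875.

8/48076088562799171875


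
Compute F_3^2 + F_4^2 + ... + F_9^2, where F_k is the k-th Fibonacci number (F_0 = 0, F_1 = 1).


There is a standard identity sum_{k=0}^{N} F_k^2 = F_N * F_{N+1} (proved inductively from the telescoping relation F_k^2 = F_k F_{k+1} - F_{k-1} F_k). Then
sum_{k=3}^{9} F_k^2 = F_9 F_10 - F_2 F_3.
Computing: F_9 = 34, F_10 = 55, F_2 = 1, F_3 = 2.
Sum = 34 * 55 - 1 * 2 = 1868.

1868


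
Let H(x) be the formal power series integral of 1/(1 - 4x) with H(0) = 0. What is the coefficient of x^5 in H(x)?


1/(1 - 4x) = sum_{k>=0} 4^k x^k. Integrating termwise with H(0) = 0:
H(x) = sum_{k>=0} 4^k x^(k+1) / (k+1) = sum_{m>=1} 4^(m-1) x^m / m.
For m = 5: 4^4/5 = 256/5 = 256/5.

256/5


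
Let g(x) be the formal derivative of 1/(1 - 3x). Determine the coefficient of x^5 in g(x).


Differentiate termwise: d/dx sum_{k>=0} 3^k x^k = sum_{k>=1} k 3^k x^(k-1) = sum_{j>=0} (j+1) 3^(j+1) x^j.
Equivalently, d/dx [1/(1 - 3x)] = 3/(1 - 3x)^2.
For j = 5: 6 * 3^6 = 6 * 729 = 4374.

4374


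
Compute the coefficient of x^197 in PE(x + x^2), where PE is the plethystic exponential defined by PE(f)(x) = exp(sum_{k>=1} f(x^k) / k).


With f(x) = x + x^2, the exponent is sum_{k>=1} (x^k + x^(2k)) / k = -ln(1 - x) - ln(1 - x^2). Exponentiating:
PE(x + x^2) = 1 / ((1 - x)(1 - x^2)).
This is the generating function for partitions of n into parts of size 1 or 2. The number of 2's can be any j in 0..98, and the rest are 1's, so
[x^197] = floor(197/2) + 1 = 99.

99


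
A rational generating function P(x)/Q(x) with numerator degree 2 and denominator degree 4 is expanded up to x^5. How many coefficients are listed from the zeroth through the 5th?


Expanding up to x^5 gives the coefficients for x^0, x^1, ..., x^5.
That is 5 + 1 = 6 coefficients in total.

6


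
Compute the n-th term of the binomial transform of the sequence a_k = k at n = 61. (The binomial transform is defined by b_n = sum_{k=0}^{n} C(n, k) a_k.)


With a_k = k, b_n = sum_{k=0}^{n} C(n, k) k. Using k * C(n, k) = n * C(n-1, k-1) gives b_n = n * sum_{k>=1} C(n-1, k-1) = n * 2^(n-1).
For n = 61: 61 * 2^60 = 61 * 1152921504606846976 = 70328211781017665536.

70328211781017665536


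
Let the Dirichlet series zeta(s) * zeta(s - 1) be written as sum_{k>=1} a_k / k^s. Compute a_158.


Convolution gives a_k = sum_{d | k} d * 1 = sum_{d | k} d = sigma(k), the sum of positive divisors of k.
For k = 158, the divisors are 1, 2, 79, 158, so
sigma(158) = 1 + 2 + 79 + 158 = 240.

240


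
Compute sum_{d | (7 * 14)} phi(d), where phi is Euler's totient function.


First, 7 * 14 = 98. One classical identity is sum_{d | n} phi(d) = n (each k in [1, n] has a unique gcd with n, and among the k's with gcd(k, n) = n/d there are phi(d) of them). So the sum equals 98. We also verify directly:
Divisors of 98: 1, 2, 7, 14, 49, 98.
phi values: 1, 1, 6, 6, 42, 42.
Sum = 98.

98


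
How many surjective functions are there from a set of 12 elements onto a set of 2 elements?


By inclusion-exclusion on which target elements are missed, the number of surjections from an n-set onto a k-set is
surj(n, k) = sum_{j=0}^{k} (-1)^j C(k, j) (k - j)^n.
Equivalently surj(n, k) = k! * S(n, k), where S(n, k) is the Stirling number of the second kind.
For n = 12, k = 2:
S(12, 2) = 2047, so
surj = 2! * 2047 = 2 * 2047 = 4094.

4094


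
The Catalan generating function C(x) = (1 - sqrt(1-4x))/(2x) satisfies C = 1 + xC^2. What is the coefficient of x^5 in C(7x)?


Substituting x -> 7x scales the n-th coefficient by 7^n, so [x^5] C(7x) = 7^5 * C_5.
C_5 = C(2*5, 5)/(6) = 252/6 = 42.
So 7^5 * 42 = 16807 * 42 = 705894.

705894


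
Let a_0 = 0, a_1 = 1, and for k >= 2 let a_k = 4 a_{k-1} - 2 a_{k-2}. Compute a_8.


Iterating the recurrence forward:
a_0 = 0
a_1 = 1
a_2 = 4*1 - 2*0 = 4
a_3 = 4*4 - 2*1 = 14
a_4 = 4*14 - 2*4 = 48
a_5 = 4*48 - 2*14 = 164
a_6 = 4*164 - 2*48 = 560
a_7 = 4*560 - 2*164 = 1912
a_8 = 4*1912 - 2*560 = 6528
So a_8 = 6528.

6528


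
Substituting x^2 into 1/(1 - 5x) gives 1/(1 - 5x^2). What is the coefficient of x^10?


The coefficient of x^(2m) in 1/(1 - 5x^2) is 5^m.
With n = 10 = 2*5, the coefficient is 5^5 = 3125.

3125


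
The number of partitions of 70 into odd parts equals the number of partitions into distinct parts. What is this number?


Computing partitions of 70 into odd parts (1, 3, 5, ...):
Using the generating function prod_{k>=0} 1/(1-x^(2k+1)),
the count is 29927

29927


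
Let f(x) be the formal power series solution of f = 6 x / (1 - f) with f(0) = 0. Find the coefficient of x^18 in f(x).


Apply Lagrange inversion: f = 6 x * phi(f) with phi(t) = 1/(1 - t), so
[x^n] f = 6^n * (1/n) [t^(n-1)] phi(t)^n = 6^n * (1/n) [t^(n-1)] (1 - t)^(-n) = 6^n * (1/n) C(2n - 2, n - 1) = 6^n * C_{n-1}.
For n = 18: C_17 = C(34, 17) / 18 = 2333606220/18 = 129644790.
With the 6^18 = 101559956668416 factor, the coefficient is 101559956668416 * 129644790 = 13166719254685891952640.

13166719254685891952640


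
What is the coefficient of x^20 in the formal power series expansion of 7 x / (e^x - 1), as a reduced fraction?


The exponential generating function for Bernoulli numbers is
x / (e^x - 1) = sum_{k>=0} B_k x^k / k!.
So the coefficient of x^20 in 7 x / (e^x - 1) is 7 B_20 / 20!.
Computing: B_20 = -174611/330, 20! = 2432902008176640000, giving
7 * -174611/330 / 2432902008176640000 = -174611/114693951814041600000.

-174611/114693951814041600000


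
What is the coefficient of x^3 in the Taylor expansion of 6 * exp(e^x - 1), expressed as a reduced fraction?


exp(e^x - 1) = sum_{k>=0} Bell_k x^k / k!, where Bell_k is the k-th Bell number.
So the coefficient of x^3 is 6 * Bell_3 / 3!.
Computing: Bell_3 = 5 and 3! = 6, giving
6 * 5/6 = 5.

5


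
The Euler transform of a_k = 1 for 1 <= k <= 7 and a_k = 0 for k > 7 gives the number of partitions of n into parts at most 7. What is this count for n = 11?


Partitions of 11 into parts at most 7:
Using generating function (1-x)^(-1)(1-x^2)^(-1)...(1-x^7)^(-1),
the coefficient of x^11 = 49

49


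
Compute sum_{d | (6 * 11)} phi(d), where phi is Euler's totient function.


First, 6 * 11 = 66. One classical identity is sum_{d | n} phi(d) = n (each k in [1, n] has a unique gcd with n, and among the k's with gcd(k, n) = n/d there are phi(d) of them). So the sum equals 66. We also verify directly:
Divisors of 66: 1, 2, 3, 6, 11, 22, 33, 66.
phi values: 1, 1, 2, 2, 10, 10, 20, 20.
Sum = 66.

66


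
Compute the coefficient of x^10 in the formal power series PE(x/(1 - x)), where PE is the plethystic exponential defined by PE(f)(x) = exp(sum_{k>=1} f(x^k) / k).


For f(x) = x/(1 - x) we have
sum_{k>=1} f(x^k) / k = sum_{k>=1} (1/k) * x^k / (1 - x^k) = sum_{k, m >= 1} x^(k m) / k,
which after exponentiating simplifies to
PE(x/(1 - x)) = prod_{k>=1} 1 / (1 - x^k).
This is the generating function for the partition function p(n), so the coefficient of x^10 is p(10).
Computing p(10) by dynamic programming over parts 1, 2, ..., 10: p(10) = 42.

42


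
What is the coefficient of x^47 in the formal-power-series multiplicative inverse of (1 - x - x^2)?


Let the inverse be f(x) = sum_{k>=0} a_k x^k. From f(x) * (1 - x - x^2) = 1 and matching coefficients:
 x^0: a_0 = 1.
 x^1: a_1 - a_0 = 0, so a_1 = 1.
 x^k (k >= 2): a_k - a_{k-1} - a_{k-2} = 0, i.e. a_k = a_{k-1} + a_{k-2}.
This is the Fibonacci-type recurrence shifted so that a_0 = a_1 = 1.
Iterating: a_0=1, a_1=1, a_2=2, a_3=3, a_4=5, a_5=8, a_6=13, a_7=21, a_8=34, a_9=55, ...
a_47 = 4807526976.

4807526976


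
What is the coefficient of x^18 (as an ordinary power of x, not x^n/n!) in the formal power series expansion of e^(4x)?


The exponential series is e^y = sum_{k>=0} y^k / k!. Substituting y = 4x gives
e^(4x) = sum_{k>=0} 4^k x^k / k!.
So the coefficient of x^n is a^n/n! with a = 4, n = 18:
4^18 / 18! = 68719476736/6402373705728000 = 1048576/97692469875

1048576/97692469875


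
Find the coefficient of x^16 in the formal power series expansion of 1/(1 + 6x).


Write 1/(1 + c x) = 1/(1 - (-c) x) and apply the geometric-series identity
1/(1 - y) = sum_{k>=0} y^k to get 1/(1 + c x) = sum_{k>=0} (-c)^k x^k.
So the coefficient of x^k is (-c)^k = (-1)^k * c^k.
Here c = 6 and k = 16:
(-6)^16 = 1 * 2821109907456 = 2821109907456

2821109907456


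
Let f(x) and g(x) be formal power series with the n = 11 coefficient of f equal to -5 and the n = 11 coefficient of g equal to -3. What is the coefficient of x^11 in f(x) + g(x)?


Addition of formal power series is termwise.
The coefficient of x^11 in f + g = -5 + -3
= -8

-8


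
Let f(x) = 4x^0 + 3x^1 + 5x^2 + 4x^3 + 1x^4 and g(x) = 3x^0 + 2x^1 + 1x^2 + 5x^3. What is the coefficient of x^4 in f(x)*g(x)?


Cauchy product at x^4:
3*5 + 5*1 + 4*2 + 1*3
= 31

31


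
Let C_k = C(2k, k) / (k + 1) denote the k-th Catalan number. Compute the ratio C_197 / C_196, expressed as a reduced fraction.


Using C_k = (2k)! / (k! (k+1)!), the ratio C_{k+1}/C_k simplifies to
C_{k+1}/C_k = [(2k+2)! / ((k+1)! (k+2)!)] * [k! (k+1)! / (2k)!]
 = (2k+2)(2k+1) / ((k+1)(k+2)) = 2(2k+1) / (k+2).
For k = 196: 2(2*196 + 1) / (196 + 2) = 786/198 = 131/33.

131/33


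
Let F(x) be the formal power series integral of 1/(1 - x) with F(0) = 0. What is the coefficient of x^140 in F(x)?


1/(1 - x) = sum_{k>=0} x^k. Integrating termwise and using F(0) = 0 gives
F(x) = sum_{k>=0} x^(k+1) / (k+1) = sum_{m>=1} x^m / m = -ln(1 - x).
So the coefficient of x^140 is 1/140 = 1/140.

1/140


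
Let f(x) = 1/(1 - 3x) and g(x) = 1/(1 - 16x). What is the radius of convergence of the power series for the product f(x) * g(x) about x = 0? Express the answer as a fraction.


The radius of 1/(1 - 3x) is 1/3 (nearest singularity at x = 1/3), and the radius of 1/(1 - 16x) is 1/16.
The product f(x)*g(x) = 1/((1 - 3x)(1 - 16x)) has singularities at both 1/3 and 1/16, so its radius of convergence is the distance to the nearest one:
min(1/3, 1/16) = 1/16.

1/16


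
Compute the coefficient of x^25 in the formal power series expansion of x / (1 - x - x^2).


Let f(x) = sum_{k>=0} a_k x^k. Multiplying f(x) * (1 - x - x^2) = x and matching coefficients gives a_0 = 0, a_1 = 1, and a_k = a_{k-1} + a_{k-2} for k >= 2. These are the Fibonacci numbers F_k.
Iterating from F_0 = 0, F_1 = 1:
F_0=0, F_1=1, F_2=1, F_3=2, F_4=3, F_5=5, F_6=8, F_7=13, F_8=21, F_9=34, ...
F_25 = 75025.

75025


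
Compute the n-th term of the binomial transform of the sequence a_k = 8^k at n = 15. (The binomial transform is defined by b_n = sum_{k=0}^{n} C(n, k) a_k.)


With a_k = 8^k, b_n = sum_{k=0}^{n} C(n, k) 8^k = (1 + 8)^n by the binomial theorem.
For n = 15: (1 + 8)^15 = 9^15 = 205891132094649.

205891132094649


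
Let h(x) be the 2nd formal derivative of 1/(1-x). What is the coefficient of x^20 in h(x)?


Differentiating 2 times: d^2/dx^2 [1/(1-x)] = 2!/(1-x)^3.
The expansion 1/(1-x)^3 = sum_{k>=0} C(k+2, 2) x^k, so the coefficient of x^n in 2!/(1-x)^3 is 2! * C(n+2, 2).
For n = 20: 2 * C(22, 2) = 2 * 231 = 462

462


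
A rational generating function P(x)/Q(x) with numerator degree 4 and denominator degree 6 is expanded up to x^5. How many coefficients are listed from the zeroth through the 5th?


Expanding up to x^5 gives the coefficients for x^0, x^1, ..., x^5.
That is 5 + 1 = 6 coefficients in total.

6


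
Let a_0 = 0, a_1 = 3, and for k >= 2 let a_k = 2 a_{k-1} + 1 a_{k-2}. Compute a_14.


Iterating the recurrence forward:
a_0 = 0
a_1 = 3
a_2 = 2*3 + 1*0 = 6
a_3 = 2*6 + 1*3 = 15
a_4 = 2*15 + 1*6 = 36
a_5 = 2*36 + 1*15 = 87
a_6 = 2*87 + 1*36 = 210
a_7 = 2*210 + 1*87 = 507
a_8 = 2*507 + 1*210 = 1224
a_9 = 2*1224 + 1*507 = 2955
a_10 = 2*2955 + 1*1224 = 7134
a_11 = 2*7134 + 1*2955 = 17223
a_12 = 2*17223 + 1*7134 = 41580
a_13 = 2*41580 + 1*17223 = 100383
a_14 = 2*100383 + 1*41580 = 242346
So a_14 = 242346.

242346


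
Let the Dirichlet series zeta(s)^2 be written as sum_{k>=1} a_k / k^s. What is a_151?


The Dirichlet convolution of the constant function 1 with itself gives (1 * 1)(k) = sum_{d | k} 1 = d(k), the number of positive divisors of k.
Since zeta(s) = sum_{k>=1} 1/k^s, we have zeta(s)^2 = sum_{k>=1} d(k)/k^s, so a_k = d(k).
For k = 151: the divisors are 1, 151.
Count = 2.

2


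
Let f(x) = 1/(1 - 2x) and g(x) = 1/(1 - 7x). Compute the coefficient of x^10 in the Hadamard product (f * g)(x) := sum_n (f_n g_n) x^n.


f has coefficients f_k = 2^k and g has coefficients g_k = 7^k, so the Hadamard product has coefficient (f*g)_k = 2^k * 7^k = 14^k.
For k = 10: 14^10 = 289254654976.

289254654976


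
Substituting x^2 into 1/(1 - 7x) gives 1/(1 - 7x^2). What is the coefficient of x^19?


Since 1/(1 - 7x^2) only has even powers of x,
the coefficient of x^19 (odd) is 0.

0


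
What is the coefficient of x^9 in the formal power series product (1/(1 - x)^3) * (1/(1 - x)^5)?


Combine the factors: (1/(1 - x)^3) * (1/(1 - x)^5) = 1/(1 - x)^8.
Then use 1/(1 - x)^r = sum_{k>=0} C(k + r - 1, r - 1) x^k with r = 8 and k = 9:
C(16, 7) = 11440.

11440


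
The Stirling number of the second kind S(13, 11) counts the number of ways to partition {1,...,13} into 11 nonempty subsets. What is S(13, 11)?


Using the explicit formula S(n,k) = (1/k!) sum_{j=0}^{k} (-1)^(k-j) C(k,j) j^n:
S(13, 11) = 2431
Equivalently, S(n,k) is n! times the coefficient of x^n in the EGF (e^x - 1)^k / k!.

2431


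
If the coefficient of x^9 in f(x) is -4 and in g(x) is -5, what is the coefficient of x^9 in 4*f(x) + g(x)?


Scalar multiplication scales coefficients: 4 * -4 = -16.
Then add the g coefficient: -16 + -5
= -21

-21


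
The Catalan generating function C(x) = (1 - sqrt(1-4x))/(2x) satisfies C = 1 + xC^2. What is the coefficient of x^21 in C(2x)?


Substituting x -> 2x scales the n-th coefficient by 2^n, so [x^21] C(2x) = 2^21 * C_21.
C_21 = C(2*21, 21)/(22) = 538257874440/22 = 24466267020.
So 2^21 * 24466267020 = 2097152 * 24466267020 = 51309480813527040.

51309480813527040


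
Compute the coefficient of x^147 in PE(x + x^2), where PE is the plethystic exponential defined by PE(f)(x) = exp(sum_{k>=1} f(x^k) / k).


With f(x) = x + x^2, the exponent is sum_{k>=1} (x^k + x^(2k)) / k = -ln(1 - x) - ln(1 - x^2). Exponentiating:
PE(x + x^2) = 1 / ((1 - x)(1 - x^2)).
This is the generating function for partitions of n into parts of size 1 or 2. The number of 2's can be any j in 0..73, and the rest are 1's, so
[x^147] = floor(147/2) + 1 = 74.

74


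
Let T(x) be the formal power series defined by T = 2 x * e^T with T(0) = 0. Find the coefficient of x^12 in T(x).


Apply the Lagrange inversion formula: if T = 2 x * phi(T) with phi(t) = e^t, then
[x^n] T = 2^n * (1/n) [t^(n-1)] phi(t)^n = 2^n * (1/n) [t^(n-1)] e^(n t) = 2^n * (1/n) * n^(n-1) / (n-1)! = 2^n * n^(n-1) / n!.
When c = 1 this is the Cayley count of rooted labeled trees on n vertices, divided by n!.
For n = 12: 2^12 * 12^11 / 12! = 4096 * 743008370688/479001600 = 12230590464/1925.

12230590464/1925


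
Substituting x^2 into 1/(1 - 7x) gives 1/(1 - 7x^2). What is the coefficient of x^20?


The coefficient of x^(2m) in 1/(1 - 7x^2) is 7^m.
With n = 20 = 2*10, the coefficient is 7^10 = 282475249.

282475249


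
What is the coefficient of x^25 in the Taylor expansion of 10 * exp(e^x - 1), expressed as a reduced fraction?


exp(e^x - 1) = sum_{k>=0} Bell_k x^k / k!, where Bell_k is the k-th Bell number.
So the coefficient of x^25 is 10 * Bell_25 / 25!.
Computing: Bell_25 = 4638590332229999353 and 25! = 15511210043330985984000000, giving
10 * 4638590332229999353/15511210043330985984000000 = 356814640940769181/119317000333315276800000.

356814640940769181/119317000333315276800000


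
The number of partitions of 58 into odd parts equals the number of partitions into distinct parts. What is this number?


Computing partitions of 58 into odd parts (1, 3, 5, ...):
Using the generating function prod_{k>=0} 1/(1-x^(2k+1)),
the count is 8808

8808


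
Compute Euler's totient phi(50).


phi(n) counts integers in [1, n] coprime to n. Using the multiplicative formula phi(n) = n * prod_{p | n} (1 - 1/p):
50 = 2 * 5^2, so
phi(50) = 50 * (1 - 1/2) * (1 - 1/5) = 20.

20


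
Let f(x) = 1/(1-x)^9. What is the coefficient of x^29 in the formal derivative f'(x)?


Differentiate: d/dx [ 1/(1-x)^r ] = r / (1-x)^(r+1).
Here r = 9, so f'(x) = 9 / (1-x)^10.
The expansion of 1/(1-x)^(r+1) has coefficient of x^n equal to C(n+r, r).
So the coefficient of x^29 in f'(x) is
9 * C(38, 9) = 9 * 163011640 = 1467104760

1467104760


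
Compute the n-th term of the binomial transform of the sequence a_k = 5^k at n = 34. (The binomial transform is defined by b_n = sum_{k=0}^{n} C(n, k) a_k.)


With a_k = 5^k, b_n = sum_{k=0}^{n} C(n, k) 5^k = (1 + 5)^n by the binomial theorem.
For n = 34: (1 + 5)^34 = 6^34 = 286511799958070431838109696.

286511799958070431838109696


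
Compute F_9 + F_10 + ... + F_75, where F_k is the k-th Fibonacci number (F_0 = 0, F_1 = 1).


Use the identity sum_{k=0}^{N} F_k = F_{N+2} - 1 (which follows from F_{k+2} - F_{k+1} = F_k). Then
sum_{k=9}^{75} F_k = (F_{77} - 1) - (F_{10} - 1) = F_{77} - F_{10}.
Computing: F_{77} = 5527939700884757, F_{10} = 55, so
Sum = 5527939700884757 - 55 = 5527939700884702.

5527939700884702


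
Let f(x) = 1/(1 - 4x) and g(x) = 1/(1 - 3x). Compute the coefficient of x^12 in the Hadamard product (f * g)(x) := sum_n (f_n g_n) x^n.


f has coefficients f_k = 4^k and g has coefficients g_k = 3^k, so the Hadamard product has coefficient (f*g)_k = 4^k * 3^k = 12^k.
For k = 12: 12^12 = 8916100448256.

8916100448256


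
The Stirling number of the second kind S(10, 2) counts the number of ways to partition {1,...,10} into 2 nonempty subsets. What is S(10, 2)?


Using the explicit formula S(n,k) = (1/k!) sum_{j=0}^{k} (-1)^(k-j) C(k,j) j^n:
S(10, 2) = 511
Equivalently, S(n,k) is n! times the coefficient of x^n in the EGF (e^x - 1)^k / k!.

511


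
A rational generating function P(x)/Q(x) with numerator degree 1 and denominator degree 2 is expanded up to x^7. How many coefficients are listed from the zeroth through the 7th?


Expanding up to x^7 gives the coefficients for x^0, x^1, ..., x^7.
That is 7 + 1 = 8 coefficients in total.

8


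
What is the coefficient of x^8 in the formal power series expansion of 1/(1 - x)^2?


The expansion 1/(1 - x)^r = sum_{k>=0} C(k + r - 1, r - 1) x^k follows from the multiset / negative-binomial theorem (or from repeated differentiation of the geometric series).
For r = 2 and k = 8:
C(9, 1) = 362880 / (1 * 40320) = 9.

9


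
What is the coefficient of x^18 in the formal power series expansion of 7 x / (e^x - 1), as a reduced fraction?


The exponential generating function for Bernoulli numbers is
x / (e^x - 1) = sum_{k>=0} B_k x^k / k!.
So the coefficient of x^18 in 7 x / (e^x - 1) is 7 B_18 / 18!.
Computing: B_18 = 43867/798, 18! = 6402373705728000, giving
7 * 43867/798 / 6402373705728000 = 43867/729870602452992000.

43867/729870602452992000


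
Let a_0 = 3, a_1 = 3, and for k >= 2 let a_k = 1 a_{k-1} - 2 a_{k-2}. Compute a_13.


Iterating the recurrence forward:
a_0 = 3
a_1 = 3
a_2 = 1*3 - 2*3 = -3
a_3 = 1*-3 - 2*3 = -9
a_4 = 1*-9 - 2*-3 = -3
a_5 = 1*-3 - 2*-9 = 15
a_6 = 1*15 - 2*-3 = 21
a_7 = 1*21 - 2*15 = -9
a_8 = 1*-9 - 2*21 = -51
a_9 = 1*-51 - 2*-9 = -33
a_10 = 1*-33 - 2*-51 = 69
a_11 = 1*69 - 2*-33 = 135
a_12 = 1*135 - 2*69 = -3
a_13 = 1*-3 - 2*135 = -273
So a_13 = -273.

-273


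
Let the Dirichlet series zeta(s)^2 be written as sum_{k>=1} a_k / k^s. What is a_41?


The Dirichlet convolution of the constant function 1 with itself gives (1 * 1)(k) = sum_{d | k} 1 = d(k), the number of positive divisors of k.
Since zeta(s) = sum_{k>=1} 1/k^s, we have zeta(s)^2 = sum_{k>=1} d(k)/k^s, so a_k = d(k).
For k = 41: the divisors are 1, 41.
Count = 2.

2


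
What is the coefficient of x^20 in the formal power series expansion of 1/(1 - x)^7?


The negative binomial / multiset identity is
1/(1 - x)^r = sum_{k>=0} C(k + r - 1, r - 1) x^k.
Here r = 7 and k = 20, so the coefficient is
C(20 + 6, 6) = C(26, 6)
= 230230

230230


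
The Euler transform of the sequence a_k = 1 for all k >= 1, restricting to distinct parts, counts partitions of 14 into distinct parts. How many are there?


Partitions of 14 into distinct parts can be computed via generating function.
Product (1+x)(1+x^2)(1+x^3)...
The coefficient of x^14 = 22

22
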